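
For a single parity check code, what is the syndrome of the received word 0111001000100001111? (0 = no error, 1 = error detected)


Syndrome = XOR of all bits = 0 XOR 1 XOR 1 XOR 1 XOR 0 XOR 0 XOR 1 XOR 0 XOR 0 XOR 0 XOR 1 XOR 0 XOR 0 XOR 0 XOR 0 XOR 1 XOR 1 XOR 1 XOR 1 = 1

1


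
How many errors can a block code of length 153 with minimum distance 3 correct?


Correction capability = floor((d-1)/2) = floor((3-1)/2) = 1

1 errors


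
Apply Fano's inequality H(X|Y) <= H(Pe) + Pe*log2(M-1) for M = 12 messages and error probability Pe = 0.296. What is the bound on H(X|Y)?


H(Pe) = -Pe*log2(Pe) - (1-Pe)*log2(1-Pe) = -0.296*log2(0.296) - 0.704*log2(0.704) = 0.519874 + 0.356472 = 0.8763. Pe*log2(M-1) = 0.296*log2(11) = 1.023992. Bound = H(Pe) + Pe*log2(M-1) = 0.519874 + 0.356472 + 1.023992 = 1.9003

1.9003 bits


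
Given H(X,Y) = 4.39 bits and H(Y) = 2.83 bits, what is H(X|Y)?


H(X|Y) = H(X,Y) - H(Y) = 4.39 - 2.83 = 1.56

1.56 bits


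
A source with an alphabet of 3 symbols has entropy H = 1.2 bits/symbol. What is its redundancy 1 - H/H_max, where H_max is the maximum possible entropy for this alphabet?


H_max = log2(K) = log2(3) = 1.585 bits/symbol. Redundancy = 1 - H/H_max = 1 - 1.2/1.585 = 1 - 0.7571 = 0.2429

0.2429


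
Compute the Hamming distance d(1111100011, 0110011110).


Count differing positions: ^ . . ^ ^ ^ ^ ^ . ^ = 7 differences

7


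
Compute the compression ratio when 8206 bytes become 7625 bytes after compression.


Ratio = original / compressed = 8206 / 7625 = 1.0762

1.0762


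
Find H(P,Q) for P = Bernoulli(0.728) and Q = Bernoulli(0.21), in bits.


H(P,Q) = -p*log2(q) - (1-p)*log2(1-q). -0.728*log2(0.21) = 1.639120; -0.272*log2(0.79) = 0.092501. H(P,Q) = 1.639120 + 0.092501 = 1.7316

1.7316 bits


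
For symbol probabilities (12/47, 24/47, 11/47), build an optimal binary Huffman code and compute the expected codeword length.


Huffman construction (repeatedly merge the two least-probable nodes; each merge adds 1 bit to every symbol beneath it): 11/47 + 12/47 = 23/47; 23/47 + 24/47 = 1. Resulting codeword lengths (in the order the probabilities were given): (2, 1, 2). L_avg = sum(p_i * l_i) = 12/47*2 + 24/47*1 + 11/47*2 = 70/47 = 1.4894

1.4894 bits


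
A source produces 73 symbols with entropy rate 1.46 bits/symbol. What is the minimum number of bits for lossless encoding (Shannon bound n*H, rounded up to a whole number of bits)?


Minimum bits >= n * H = 73 * 1.46 = 106.58, rounded up to a whole number of bits = 107

107 bits


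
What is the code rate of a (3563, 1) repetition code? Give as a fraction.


Rate = k/n = 1/3563

1/3563


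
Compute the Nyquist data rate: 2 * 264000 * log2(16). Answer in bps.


Rate = 2 * B * log2(M) = 2 * 264000 * 4.0 = 2112000.0

2112000.0 bps


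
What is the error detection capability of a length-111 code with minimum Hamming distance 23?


Detection capability = d_min - 1 = 23 - 1 = 22

22 errors


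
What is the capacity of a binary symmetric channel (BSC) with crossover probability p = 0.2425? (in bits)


H(p) = -p*log2(p) - (1-p)*log2(1-p) = -0.2425*log2(0.2425) - 0.7575*log2(0.7575) = 0.495656 + 0.303517 = 0.7992. C = 1 - H(p) = 1 - 0.7992 = 0.2008

0.2008 bits


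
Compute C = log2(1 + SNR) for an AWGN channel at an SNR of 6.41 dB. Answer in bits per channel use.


SNR_linear = 10^(6.41/10) = 4.3752; C = log2(1 + SNR_linear) = log2(1 + 4.3752) = 2.4263

2.4263 bits/channel use


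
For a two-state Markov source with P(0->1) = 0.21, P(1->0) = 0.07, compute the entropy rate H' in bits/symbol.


Stationary distribution: pi_0 = p10/(p01+p10) = 0.25, pi_1 = 0.75. Entropy rate H' = pi_0*H(p01) + pi_1*H(p10) = 0.25*0.7415 + 0.75*0.3659 = 0.4598

0.4598 bits/symbol


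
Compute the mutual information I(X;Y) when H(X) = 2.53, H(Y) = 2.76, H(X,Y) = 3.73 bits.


I(X;Y) = H(X) + H(Y) - H(X,Y) = 2.53 + 2.76 - 3.73 = 1.56

1.56 bits


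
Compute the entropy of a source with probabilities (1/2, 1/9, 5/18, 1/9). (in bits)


H = -sum(p_i * log2(p_i)). Terms: -(1/2)*log2(1/2) = 0.500000; -(1/9)*log2(1/9) = 0.352214; -(5/18)*log2(5/18) = 0.513332; -(1/9)*log2(1/9) = 0.352214. H = 0.500000 + 0.352214 + 0.513332 + 0.352214 = 1.7178

1.7178 bits


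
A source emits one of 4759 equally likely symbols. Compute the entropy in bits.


H = log2(n) = log2(4759) = 12.2164

12.2164 bits


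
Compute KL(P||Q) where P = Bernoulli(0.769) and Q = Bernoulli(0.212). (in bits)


KL = p*log2(p/q) + (1-p)*log2((1-p)/(1-q)) = 0.769*log2(0.769/0.212) + 0.231*log2(0.231/0.788) = 1.0206

1.0206 bits


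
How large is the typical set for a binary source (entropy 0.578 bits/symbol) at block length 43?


log2|A_typical| = nH = 43 * 0.578 = 24.854, so |A_typical| ~ 2^24.854 = 3.032e+07

3.032e+07


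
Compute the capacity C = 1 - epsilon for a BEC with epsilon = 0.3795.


C = 1 - epsilon = 1 - 0.3795 = 0.6205

0.6205 bits


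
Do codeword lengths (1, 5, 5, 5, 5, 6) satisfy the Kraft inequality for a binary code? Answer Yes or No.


Kraft sum = sum(2^(-l_i)) = 0.6406, need <= 1. Result: satisfied (a binary prefix-free code with these lengths exists)

Yes


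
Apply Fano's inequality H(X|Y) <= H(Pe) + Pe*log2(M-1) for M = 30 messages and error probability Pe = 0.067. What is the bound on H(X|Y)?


H(Pe) = -Pe*log2(Pe) - (1-Pe)*log2(1-Pe) = -0.067*log2(0.067) - 0.933*log2(0.933) = 0.261280 + 0.093348 = 0.3546. Pe*log2(M-1) = 0.067*log2(29) = 0.325485. Bound = H(Pe) + Pe*log2(M-1) = 0.261280 + 0.093348 + 0.325485 = 0.6801

0.6801 bits


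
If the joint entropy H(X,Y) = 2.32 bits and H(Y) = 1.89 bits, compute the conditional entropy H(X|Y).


H(X|Y) = H(X,Y) - H(Y) = 2.32 - 1.89 = 0.43

0.43 bits


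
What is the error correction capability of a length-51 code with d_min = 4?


Correction capability = floor((d-1)/2) = floor((4-1)/2) = 1

1 errors


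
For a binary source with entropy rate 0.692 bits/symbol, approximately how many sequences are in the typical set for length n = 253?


log2|A_typical| = nH = 253 * 0.692 = 175.076, so |A_typical| ~ 2^175.076 = 5.048e+52

5.048e+52


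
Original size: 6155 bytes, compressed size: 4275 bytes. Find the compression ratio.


Ratio = original / compressed = 6155 / 4275 = 1.4398

1.4398


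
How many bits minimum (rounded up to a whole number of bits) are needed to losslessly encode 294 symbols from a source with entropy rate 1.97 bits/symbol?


Minimum bits >= n * H = 294 * 1.97 = 579.18, rounded up to a whole number of bits = 580

580 bits


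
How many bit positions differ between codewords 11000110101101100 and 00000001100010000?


Count differing positions: ^ ^ . . . ^ ^ ^ . . ^ ^ ^ ^ ^ . . = 10 differences

10


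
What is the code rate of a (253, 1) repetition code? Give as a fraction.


Rate = k/n = 1/253

1/253


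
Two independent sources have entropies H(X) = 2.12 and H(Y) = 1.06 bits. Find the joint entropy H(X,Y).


For independent variables, H(X,Y) = H(X) + H(Y) = 2.12 + 1.06 = 3.18

3.18 bits


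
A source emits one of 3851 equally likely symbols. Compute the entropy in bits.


H = log2(n) = log2(3851) = 11.911

11.911 bits


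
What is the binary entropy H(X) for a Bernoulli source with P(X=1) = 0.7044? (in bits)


H = -p*log2(p) - (1-p)*log2(1-p). -0.7044*log2(0.7044) = 0.356098; -0.2956*log2(0.2956) = 0.519748. H = 0.356098 + 0.519748 = 0.8758

0.8758 bits


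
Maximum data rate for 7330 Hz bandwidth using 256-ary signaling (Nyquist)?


Rate = 2 * B * log2(M) = 2 * 7330 * 8.0 = 117280.0

117280.0 bps


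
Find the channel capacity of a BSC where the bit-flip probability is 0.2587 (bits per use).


H(p) = -p*log2(p) - (1-p)*log2(1-p) = -0.2587*log2(0.2587) - 0.7413*log2(0.7413) = 0.504633 + 0.320146 = 0.8248. C = 1 - H(p) = 1 - 0.8248 = 0.1752

0.1752 bits


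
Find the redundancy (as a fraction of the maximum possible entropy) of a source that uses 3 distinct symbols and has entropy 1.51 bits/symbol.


H_max = log2(K) = log2(3) = 1.585 bits/symbol. Redundancy = 1 - H/H_max = 1 - 1.51/1.585 = 1 - 0.9527 = 0.0473

0.0473


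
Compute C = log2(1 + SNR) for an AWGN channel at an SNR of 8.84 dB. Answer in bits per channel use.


SNR_linear = 10^(8.84/10) = 7.656; C = log2(1 + SNR_linear) = log2(1 + 7.656) = 3.1137

3.1137 bits/channel use


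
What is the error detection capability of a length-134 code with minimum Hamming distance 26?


Detection capability = d_min - 1 = 26 - 1 = 25

25 errors


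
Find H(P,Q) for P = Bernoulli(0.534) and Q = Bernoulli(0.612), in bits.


H(P,Q) = -p*log2(q) - (1-p)*log2(1-q). -0.534*log2(0.612) = 0.378284; -0.466*log2(0.388) = 0.636496. H(P,Q) = 0.378284 + 0.636496 = 1.0148

1.0148 bits


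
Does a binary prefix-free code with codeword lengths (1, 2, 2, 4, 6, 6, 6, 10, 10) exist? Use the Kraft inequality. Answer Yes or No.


Kraft sum = sum(2^(-l_i)) = 1.1113, need <= 1. Result: violated (a binary prefix-free code with these lengths cannot exist)

No


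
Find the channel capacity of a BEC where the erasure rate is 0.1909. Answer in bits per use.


C = 1 - epsilon = 1 - 0.1909 = 0.8091

0.8091 bits


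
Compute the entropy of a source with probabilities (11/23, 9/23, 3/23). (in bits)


H = -sum(p_i * log2(p_i)). Terms: -(11/23)*log2(11/23) = 0.508932; -(9/23)*log2(9/23) = 0.529684; -(3/23)*log2(3/23) = 0.383296. H = 0.508932 + 0.529684 + 0.383296 = 1.4219

1.4219 bits


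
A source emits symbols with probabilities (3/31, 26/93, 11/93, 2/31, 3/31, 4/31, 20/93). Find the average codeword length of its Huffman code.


Huffman construction (repeatedly merge the two least-probable nodes; each merge adds 1 bit to every symbol beneath it): 2/31 + 3/31 = 5/31; 3/31 + 11/93 = 20/93; 4/31 + 5/31 = 9/31; 20/93 + 20/93 = 40/93; 26/93 + 9/31 = 53/93; 40/93 + 53/93 = 1. Resulting codeword lengths (in the order the probabilities were given): (4, 2, 3, 4, 3, 3, 2). L_avg = sum(p_i * l_i) = 3/31*4 + 26/93*2 + 11/93*3 + 2/31*4 + 3/31*3 + 4/31*3 + 20/93*2 = 8/3 = 2.6667

2.6667 bits


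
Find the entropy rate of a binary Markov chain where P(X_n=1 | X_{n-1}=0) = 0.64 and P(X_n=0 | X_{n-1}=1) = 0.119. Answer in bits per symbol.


Stationary distribution: pi_0 = p10/(p01+p10) = 0.1568, pi_1 = 0.8432. Entropy rate H' = pi_0*H(p01) + pi_1*H(p10) = 0.1568*0.9427 + 0.8432*0.5265 = 0.5917

0.5917 bits/symbol


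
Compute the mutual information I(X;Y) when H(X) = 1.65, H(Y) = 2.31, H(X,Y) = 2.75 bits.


I(X;Y) = H(X) + H(Y) - H(X,Y) = 1.65 + 2.31 - 2.75 = 1.21

1.21 bits


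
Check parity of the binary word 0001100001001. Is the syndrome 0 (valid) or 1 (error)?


Syndrome = XOR of all bits = 0 XOR 0 XOR 0 XOR 1 XOR 1 XOR 0 XOR 0 XOR 0 XOR 0 XOR 1 XOR 0 XOR 0 XOR 1 = 0

0


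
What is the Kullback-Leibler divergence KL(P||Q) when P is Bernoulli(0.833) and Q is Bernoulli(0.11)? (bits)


KL = p*log2(p/q) + (1-p)*log2((1-p)/(1-q)) = 0.833*log2(0.833/0.11) + 0.167*log2(0.167/0.89) = 2.0299

2.0299 bits


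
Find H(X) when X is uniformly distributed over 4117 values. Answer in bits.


H = log2(n) = log2(4117) = 12.0074

12.0074 bits


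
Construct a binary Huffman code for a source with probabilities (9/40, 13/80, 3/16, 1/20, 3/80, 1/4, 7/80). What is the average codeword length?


Huffman construction (repeatedly merge the two least-probable nodes; each merge adds 1 bit to every symbol beneath it): 3/80 + 1/20 = 7/80; 7/80 + 7/80 = 7/40; 13/80 + 7/40 = 27/80; 3/16 + 9/40 = 33/80; 1/4 + 27/80 = 47/80; 33/80 + 47/80 = 1. Resulting codeword lengths (in the order the probabilities were given): (2, 3, 2, 5, 5, 2, 4). L_avg = sum(p_i * l_i) = 9/40*2 + 13/80*3 + 3/16*2 + 1/20*5 + 3/80*5 + 1/4*2 + 7/80*4 = 13/5 = 2.6

2.6 bits


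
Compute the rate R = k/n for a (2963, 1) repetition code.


Rate = k/n = 1/2963

1/2963


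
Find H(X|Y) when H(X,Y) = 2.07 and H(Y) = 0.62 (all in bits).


H(X|Y) = H(X,Y) - H(Y) = 2.07 - 0.62 = 1.45

1.45 bits


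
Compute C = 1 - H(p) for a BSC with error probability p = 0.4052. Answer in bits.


H(p) = -p*log2(p) - (1-p)*log2(1-p) = -0.4052*log2(0.4052) - 0.5948*log2(0.5948) = 0.528095 + 0.445817 = 0.9739. C = 1 - H(p) = 1 - 0.9739 = 0.0261

0.0261 bits


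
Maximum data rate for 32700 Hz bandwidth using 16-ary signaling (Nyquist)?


Rate = 2 * B * log2(M) = 2 * 32700 * 4.0 = 261600.0

261600.0 bps


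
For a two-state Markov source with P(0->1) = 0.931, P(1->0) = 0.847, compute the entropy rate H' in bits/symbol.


Stationary distribution: pi_0 = p10/(p01+p10) = 0.4764, pi_1 = 0.5236. Entropy rate H' = pi_0*H(p01) + pi_1*H(p10) = 0.4764*0.3622 + 0.5236*0.6173 = 0.4958

0.4958 bits/symbol


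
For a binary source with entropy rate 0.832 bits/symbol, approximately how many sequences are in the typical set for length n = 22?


log2|A_typical| = nH = 22 * 0.832 = 18.304, so |A_typical| ~ 2^18.304 = 3.236e+05

3.236e+05


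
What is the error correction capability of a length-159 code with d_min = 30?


Correction capability = floor((d-1)/2) = floor((30-1)/2) = 14

14 errors


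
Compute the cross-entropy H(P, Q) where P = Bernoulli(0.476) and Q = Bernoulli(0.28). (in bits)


H(P,Q) = -p*log2(q) - (1-p)*log2(1-q). -0.476*log2(0.28) = 0.874175; -0.524*log2(0.72) = 0.248340. H(P,Q) = 0.874175 + 0.248340 = 1.1225

1.1225 bits


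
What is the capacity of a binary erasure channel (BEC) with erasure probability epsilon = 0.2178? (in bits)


C = 1 - epsilon = 1 - 0.2178 = 0.7822

0.7822 bits


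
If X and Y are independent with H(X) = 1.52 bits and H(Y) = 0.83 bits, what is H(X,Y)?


For independent variables, H(X,Y) = H(X) + H(Y) = 1.52 + 0.83 = 2.35

2.35 bits


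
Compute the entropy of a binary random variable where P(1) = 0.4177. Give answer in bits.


H = -p*log2(p) - (1-p)*log2(1-p). -0.4177*log2(0.4177) = 0.526077; -0.5823*log2(0.5823) = 0.454290. H = 0.526077 + 0.454290 = 0.9804

0.9804 bits


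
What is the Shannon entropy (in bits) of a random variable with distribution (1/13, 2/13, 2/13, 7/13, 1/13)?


H = -sum(p_i * log2(p_i)). Terms: -(1/13)*log2(1/13) = 0.284649; -(2/13)*log2(2/13) = 0.415452; -(2/13)*log2(2/13) = 0.415452; -(7/13)*log2(7/13) = 0.480892; -(1/13)*log2(1/13) = 0.284649. H = 0.284649 + 0.415452 + 0.415452 + 0.480892 + 0.284649 = 1.8811

1.8811 bits


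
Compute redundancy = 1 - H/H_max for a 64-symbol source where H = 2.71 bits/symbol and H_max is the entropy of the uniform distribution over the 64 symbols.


H_max = log2(K) = log2(64) = 6.0 bits/symbol. Redundancy = 1 - H/H_max = 1 - 2.71/6.0 = 1 - 0.4517 = 0.5483

0.5483


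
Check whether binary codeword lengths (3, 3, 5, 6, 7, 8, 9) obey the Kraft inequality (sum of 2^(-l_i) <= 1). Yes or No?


Kraft sum = sum(2^(-l_i)) = 0.3105, need <= 1. Result: satisfied (a binary prefix-free code with these lengths exists)

Yes


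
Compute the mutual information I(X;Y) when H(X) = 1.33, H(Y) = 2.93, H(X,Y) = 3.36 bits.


I(X;Y) = H(X) + H(Y) - H(X,Y) = 1.33 + 2.93 - 3.36 = 0.9

0.9 bits


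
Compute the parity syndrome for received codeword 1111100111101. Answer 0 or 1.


Syndrome = XOR of all bits = 1 XOR 1 XOR 1 XOR 1 XOR 1 XOR 0 XOR 0 XOR 1 XOR 1 XOR 1 XOR 1 XOR 0 XOR 1 = 0

0


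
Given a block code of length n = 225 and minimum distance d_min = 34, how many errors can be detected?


Detection capability = d_min - 1 = 34 - 1 = 33

33 errors


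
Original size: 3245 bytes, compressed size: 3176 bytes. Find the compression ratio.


Ratio = original / compressed = 3245 / 3176 = 1.0217

1.0217


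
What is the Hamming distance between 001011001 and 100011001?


Count differing positions: ^ . ^ . . . . . . = 2 differences

2


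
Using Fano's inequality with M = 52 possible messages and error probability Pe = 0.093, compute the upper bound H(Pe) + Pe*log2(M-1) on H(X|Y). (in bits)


H(Pe) = -Pe*log2(Pe) - (1-Pe)*log2(1-Pe) = -0.093*log2(0.093) - 0.907*log2(0.907) = 0.318676 + 0.127729 = 0.4464. Pe*log2(M-1) = 0.093*log2(51) = 0.527536. Bound = H(Pe) + Pe*log2(M-1) = 0.318676 + 0.127729 + 0.527536 = 0.9739

0.9739 bits


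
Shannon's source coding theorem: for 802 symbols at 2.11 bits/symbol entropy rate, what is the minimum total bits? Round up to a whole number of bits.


Minimum bits >= n * H = 802 * 2.11 = 1692.22, rounded up to a whole number of bits = 1693

1693 bits


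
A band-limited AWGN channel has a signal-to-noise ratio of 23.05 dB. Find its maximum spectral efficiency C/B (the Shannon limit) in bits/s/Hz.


SNR_linear = 10^(23.05/10) = 201.8366; C/B = log2(1 + SNR_linear) = log2(1 + 201.8366) = 7.6642

7.6642 bits/s/Hz


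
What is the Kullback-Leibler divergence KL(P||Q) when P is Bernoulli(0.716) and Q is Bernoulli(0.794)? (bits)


KL = p*log2(p/q) + (1-p)*log2((1-p)/(1-q)) = 0.716*log2(0.716/0.794) + 0.284*log2(0.284/0.206) = 0.0247

0.0247 bits


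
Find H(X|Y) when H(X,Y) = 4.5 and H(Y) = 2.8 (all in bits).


H(X|Y) = H(X,Y) - H(Y) = 4.5 - 2.8 = 1.7

1.7 bits


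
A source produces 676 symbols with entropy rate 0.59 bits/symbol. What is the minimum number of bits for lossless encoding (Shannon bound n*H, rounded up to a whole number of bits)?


Minimum bits >= n * H = 676 * 0.59 = 398.84, rounded up to a whole number of bits = 399

399 bits


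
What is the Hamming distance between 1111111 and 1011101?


Count differing positions: . ^ . . . ^ . = 2 differences

2


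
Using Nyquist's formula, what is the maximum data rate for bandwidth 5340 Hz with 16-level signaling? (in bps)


Rate = 2 * B * log2(M) = 2 * 5340 * 4.0 = 42720.0

42720.0 bps


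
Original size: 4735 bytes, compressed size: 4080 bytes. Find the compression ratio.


Ratio = original / compressed = 4735 / 4080 = 1.1605

1.1605


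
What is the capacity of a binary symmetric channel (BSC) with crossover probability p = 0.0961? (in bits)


H(p) = -p*log2(p) - (1-p)*log2(1-p) = -0.0961*log2(0.0961) - 0.9039*log2(0.9039) = 0.324753 + 0.131757 = 0.4565. C = 1 - H(p) = 1 - 0.4565 = 0.5435

0.5435 bits


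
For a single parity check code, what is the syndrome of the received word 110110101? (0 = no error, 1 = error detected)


Syndrome = XOR of all bits = 1 XOR 1 XOR 0 XOR 1 XOR 1 XOR 0 XOR 1 XOR 0 XOR 1 = 0

0


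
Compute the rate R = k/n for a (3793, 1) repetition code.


Rate = k/n = 1/3793

1/3793


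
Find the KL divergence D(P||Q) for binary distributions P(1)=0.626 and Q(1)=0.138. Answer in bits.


KL = p*log2(p/q) + (1-p)*log2((1-p)/(1-q)) = 0.626*log2(0.626/0.138) + 0.374*log2(0.374/0.862) = 0.9151

0.9151 bits


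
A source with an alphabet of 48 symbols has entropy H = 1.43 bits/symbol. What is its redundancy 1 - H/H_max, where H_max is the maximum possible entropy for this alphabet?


H_max = log2(K) = log2(48) = 5.585 bits/symbol. Redundancy = 1 - H/H_max = 1 - 1.43/5.585 = 1 - 0.256 = 0.744

0.744


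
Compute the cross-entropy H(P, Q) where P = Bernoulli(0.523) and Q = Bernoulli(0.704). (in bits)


H(P,Q) = -p*log2(q) - (1-p)*log2(1-q). -0.523*log2(0.704) = 0.264822; -0.477*log2(0.296) = 0.837770. H(P,Q) = 0.264822 + 0.837770 = 1.1026

1.1026 bits


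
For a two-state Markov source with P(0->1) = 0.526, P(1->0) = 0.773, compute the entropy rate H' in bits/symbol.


Stationary distribution: pi_0 = p10/(p01+p10) = 0.5951, pi_1 = 0.4049. Entropy rate H' = pi_0*H(p01) + pi_1*H(p10) = 0.5951*0.998 + 0.4049*0.7727 = 0.9068

0.9068 bits/symbol


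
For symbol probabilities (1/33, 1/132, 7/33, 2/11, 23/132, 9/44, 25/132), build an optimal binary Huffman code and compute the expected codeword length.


Huffman construction (repeatedly merge the two least-probable nodes; each merge adds 1 bit to every symbol beneath it): 1/132 + 1/33 = 5/132; 5/132 + 23/132 = 7/33; 2/11 + 25/132 = 49/132; 9/44 + 7/33 = 5/12; 7/33 + 49/132 = 7/12; 5/12 + 7/12 = 1. Resulting codeword lengths (in the order the probabilities were given): (4, 4, 2, 3, 3, 2, 3). L_avg = sum(p_i * l_i) = 1/33*4 + 1/132*4 + 7/33*2 + 2/11*3 + 23/132*3 + 9/44*2 + 25/132*3 = 173/66 = 2.6212

2.6212 bits


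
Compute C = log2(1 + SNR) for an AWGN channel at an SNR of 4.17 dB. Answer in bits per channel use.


SNR_linear = 10^(4.17/10) = 2.6122; C = log2(1 + SNR_linear) = log2(1 + 2.6122) = 1.8529

1.8529 bits/channel use


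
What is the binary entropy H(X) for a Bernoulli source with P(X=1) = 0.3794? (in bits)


H = -p*log2(p) - (1-p)*log2(1-p). -0.3794*log2(0.3794) = 0.530480; -0.6206*log2(0.6206) = 0.427137. H = 0.530480 + 0.427137 = 0.9576

0.9576 bits


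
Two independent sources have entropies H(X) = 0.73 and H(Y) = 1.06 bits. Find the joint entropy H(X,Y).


For independent variables, H(X,Y) = H(X) + H(Y) = 0.73 + 1.06 = 1.79

1.79 bits


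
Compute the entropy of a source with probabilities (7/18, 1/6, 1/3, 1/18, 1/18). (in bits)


H = -sum(p_i * log2(p_i)). Terms: -(7/18)*log2(7/18) = 0.529888; -(1/6)*log2(1/6) = 0.430827; -(1/3)*log2(1/3) = 0.528321; -(1/18)*log2(1/18) = 0.231663; -(1/18)*log2(1/18) = 0.231663. H = 0.529888 + 0.430827 + 0.528321 + 0.231663 + 0.231663 = 1.9524

1.9524 bits


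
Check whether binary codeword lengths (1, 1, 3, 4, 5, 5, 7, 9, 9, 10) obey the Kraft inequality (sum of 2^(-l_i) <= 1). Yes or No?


Kraft sum = sum(2^(-l_i)) = 1.2627, need <= 1. Result: violated (a binary prefix-free code with these lengths cannot exist)

No


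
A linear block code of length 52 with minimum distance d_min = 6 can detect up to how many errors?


Detection capability = d_min - 1 = 6 - 1 = 5

5 errors


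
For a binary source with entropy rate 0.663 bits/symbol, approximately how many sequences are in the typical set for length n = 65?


log2|A_typical| = nH = 65 * 0.663 = 43.095, so |A_typical| ~ 2^43.095 = 9.395e+12

9.395e+12


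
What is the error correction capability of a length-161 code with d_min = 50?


Correction capability = floor((d-1)/2) = floor((50-1)/2) = 24

24 errors


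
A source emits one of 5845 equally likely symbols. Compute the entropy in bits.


H = log2(n) = log2(5845) = 12.513

12.513 bits


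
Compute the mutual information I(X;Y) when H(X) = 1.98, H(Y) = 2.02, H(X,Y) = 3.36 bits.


I(X;Y) = H(X) + H(Y) - H(X,Y) = 1.98 + 2.02 - 3.36 = 0.64

0.64 bits


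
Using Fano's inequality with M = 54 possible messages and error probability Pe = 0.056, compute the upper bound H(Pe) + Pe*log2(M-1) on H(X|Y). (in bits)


H(Pe) = -Pe*log2(Pe) - (1-Pe)*log2(1-Pe) = -0.056*log2(0.056) - 0.944*log2(0.944) = 0.232872 + 0.078485 = 0.3114. Pe*log2(M-1) = 0.056*log2(53) = 0.320764. Bound = H(Pe) + Pe*log2(M-1) = 0.232872 + 0.078485 + 0.320764 = 0.6321

0.6321 bits


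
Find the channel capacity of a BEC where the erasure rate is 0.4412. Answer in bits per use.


C = 1 - epsilon = 1 - 0.4412 = 0.5588

0.5588 bits


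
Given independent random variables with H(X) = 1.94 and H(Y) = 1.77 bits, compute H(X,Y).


For independent variables, H(X,Y) = H(X) + H(Y) = 1.94 + 1.77 = 3.71

3.71 bits


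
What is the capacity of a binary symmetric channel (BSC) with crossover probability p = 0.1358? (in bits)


H(p) = -p*log2(p) - (1-p)*log2(1-p) = -0.1358*log2(0.1358) - 0.8642*log2(0.8642) = 0.391164 + 0.181968 = 0.5731. C = 1 - H(p) = 1 - 0.5731 = 0.4269

0.4269 bits


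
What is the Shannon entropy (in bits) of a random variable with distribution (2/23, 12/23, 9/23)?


H = -sum(p_i * log2(p_i)). Terms: -(2/23)*log2(2/23) = 0.306397; -(12/23)*log2(12/23) = 0.489704; -(9/23)*log2(9/23) = 0.529684. H = 0.306397 + 0.489704 + 0.529684 = 1.3258

1.3258 bits


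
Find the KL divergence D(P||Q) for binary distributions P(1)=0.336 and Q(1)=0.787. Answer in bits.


KL = p*log2(p/q) + (1-p)*log2((1-p)/(1-q)) = 0.336*log2(0.336/0.787) + 0.664*log2(0.664/0.213) = 0.6766

0.6766 bits


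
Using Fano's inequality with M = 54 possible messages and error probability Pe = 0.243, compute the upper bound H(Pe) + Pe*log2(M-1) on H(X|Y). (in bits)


H(Pe) = -Pe*log2(Pe) - (1-Pe)*log2(1-Pe) = -0.243*log2(0.243) - 0.757*log2(0.757) = 0.495956 + 0.304038 = 0.8. Pe*log2(M-1) = 0.243*log2(53) = 1.391885. Bound = H(Pe) + Pe*log2(M-1) = 0.495956 + 0.304038 + 1.391885 = 2.1919

2.1919 bits


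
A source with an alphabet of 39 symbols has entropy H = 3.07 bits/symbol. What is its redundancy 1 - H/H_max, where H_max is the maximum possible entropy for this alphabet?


H_max = log2(K) = log2(39) = 5.2854 bits/symbol. Redundancy = 1 - H/H_max = 1 - 3.07/5.2854 = 1 - 0.5808 = 0.4192

0.4192


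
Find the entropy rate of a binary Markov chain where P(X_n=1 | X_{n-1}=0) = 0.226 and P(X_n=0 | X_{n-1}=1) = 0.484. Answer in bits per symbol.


Stationary distribution: pi_0 = p10/(p01+p10) = 0.6817, pi_1 = 0.3183. Entropy rate H' = pi_0*H(p01) + pi_1*H(p10) = 0.6817*0.771 + 0.3183*0.9993 = 0.8436

0.8436 bits/symbol


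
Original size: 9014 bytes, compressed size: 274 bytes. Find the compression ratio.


Ratio = original / compressed = 9014 / 274 = 32.8978

32.8978


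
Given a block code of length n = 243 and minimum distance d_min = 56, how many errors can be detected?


Detection capability = d_min - 1 = 56 - 1 = 55

55 errors


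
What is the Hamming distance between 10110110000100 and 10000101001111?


Count differing positions: . . ^ ^ . . ^ ^ . . ^ . ^ ^ = 7 differences

7


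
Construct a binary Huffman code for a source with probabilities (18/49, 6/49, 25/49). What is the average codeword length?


Huffman construction (repeatedly merge the two least-probable nodes; each merge adds 1 bit to every symbol beneath it): 6/49 + 18/49 = 24/49; 24/49 + 25/49 = 1. Resulting codeword lengths (in the order the probabilities were given): (2, 2, 1). L_avg = sum(p_i * l_i) = 18/49*2 + 6/49*2 + 25/49*1 = 73/49 = 1.4898

1.4898 bits


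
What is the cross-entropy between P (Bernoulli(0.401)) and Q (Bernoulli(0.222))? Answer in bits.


H(P,Q) = -p*log2(q) - (1-p)*log2(1-q). -0.401*log2(0.222) = 0.870719; -0.599*log2(0.778) = 0.216933. H(P,Q) = 0.870719 + 0.216933 = 1.0877

1.0877 bits


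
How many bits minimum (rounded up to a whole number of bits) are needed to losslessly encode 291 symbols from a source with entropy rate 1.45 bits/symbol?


Minimum bits >= n * H = 291 * 1.45 = 421.95, rounded up to a whole number of bits = 422

422 bits


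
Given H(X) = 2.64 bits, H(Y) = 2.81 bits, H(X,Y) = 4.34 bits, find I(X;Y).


I(X;Y) = H(X) + H(Y) - H(X,Y) = 2.64 + 2.81 - 4.34 = 1.11

1.11 bits


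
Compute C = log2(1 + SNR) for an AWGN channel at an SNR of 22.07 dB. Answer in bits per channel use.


SNR_linear = 10^(22.07/10) = 161.0646; C = log2(1 + SNR_linear) = log2(1 + 161.0646) = 7.3404

7.3404 bits/channel use


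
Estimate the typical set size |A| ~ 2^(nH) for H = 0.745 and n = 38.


log2|A_typical| = nH = 38 * 0.745 = 28.31, so |A_typical| ~ 2^28.31 = 3.328e+08

3.328e+08


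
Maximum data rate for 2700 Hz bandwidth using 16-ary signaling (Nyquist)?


Rate = 2 * B * log2(M) = 2 * 2700 * 4.0 = 21600.0

21600.0 bps


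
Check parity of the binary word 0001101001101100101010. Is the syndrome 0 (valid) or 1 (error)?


Syndrome = XOR of all bits = 0 XOR 0 XOR 0 XOR 1 XOR 1 XOR 0 XOR 1 XOR 0 XOR 0 XOR 1 XOR 1 XOR 0 XOR 1 XOR 1 XOR 0 XOR 0 XOR 1 XOR 0 XOR 1 XOR 0 XOR 1 XOR 0 = 0

0


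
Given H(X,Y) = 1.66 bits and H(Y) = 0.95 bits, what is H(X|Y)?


H(X|Y) = H(X,Y) - H(Y) = 1.66 - 0.95 = 0.71

0.71 bits


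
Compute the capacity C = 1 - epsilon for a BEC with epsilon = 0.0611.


C = 1 - epsilon = 1 - 0.0611 = 0.9389

0.9389 bits


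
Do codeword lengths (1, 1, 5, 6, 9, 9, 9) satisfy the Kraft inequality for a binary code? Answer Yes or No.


Kraft sum = sum(2^(-l_i)) = 1.0527, need <= 1. Result: violated (a binary prefix-free code with these lengths cannot exist)

No


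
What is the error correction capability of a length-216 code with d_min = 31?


Correction capability = floor((d-1)/2) = floor((31-1)/2) = 15

15 errors


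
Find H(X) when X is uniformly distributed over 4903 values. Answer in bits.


H = log2(n) = log2(4903) = 12.2594

12.2594 bits


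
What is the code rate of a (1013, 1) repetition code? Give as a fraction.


Rate = k/n = 1/1013

1/1013


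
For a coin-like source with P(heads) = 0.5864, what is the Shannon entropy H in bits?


H = -p*log2(p) - (1-p)*log2(1-p). -0.5864*log2(0.5864) = 0.451553; -0.4136*log2(0.4136) = 0.526799. H = 0.451553 + 0.526799 = 0.9784

0.9784 bits


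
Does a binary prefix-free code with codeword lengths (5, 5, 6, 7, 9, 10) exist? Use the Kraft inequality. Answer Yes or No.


Kraft sum = sum(2^(-l_i)) = 0.0889, need <= 1. Result: satisfied (a binary prefix-free code with these lengths exists)

Yes


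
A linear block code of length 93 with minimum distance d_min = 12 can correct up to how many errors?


Correction capability = floor((d-1)/2) = floor((12-1)/2) = 5

5 errors


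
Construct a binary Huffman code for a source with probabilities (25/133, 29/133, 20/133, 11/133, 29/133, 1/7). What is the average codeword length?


Huffman construction (repeatedly merge the two least-probable nodes; each merge adds 1 bit to every symbol beneath it): 11/133 + 1/7 = 30/133; 20/133 + 25/133 = 45/133; 29/133 + 29/133 = 58/133; 30/133 + 45/133 = 75/133; 58/133 + 75/133 = 1. Resulting codeword lengths (in the order the probabilities were given): (3, 2, 3, 3, 2, 3). L_avg = sum(p_i * l_i) = 25/133*3 + 29/133*2 + 20/133*3 + 11/133*3 + 29/133*2 + 1/7*3 = 341/133 = 2.5639

2.5639 bits


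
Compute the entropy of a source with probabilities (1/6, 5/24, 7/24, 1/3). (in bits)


H = -sum(p_i * log2(p_i)). Terms: -(1/6)*log2(1/6) = 0.430827; -(5/24)*log2(5/24) = 0.471466; -(7/24)*log2(7/24) = 0.518469; -(1/3)*log2(1/3) = 0.528321. H = 0.430827 + 0.471466 + 0.518469 + 0.528321 = 1.9491

1.9491 bits


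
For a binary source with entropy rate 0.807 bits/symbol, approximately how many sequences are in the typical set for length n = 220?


log2|A_typical| = nH = 220 * 0.807 = 177.54, so |A_typical| ~ 2^177.54 = 2.785e+53

2.785e+53


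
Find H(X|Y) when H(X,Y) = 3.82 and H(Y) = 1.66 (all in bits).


H(X|Y) = H(X,Y) - H(Y) = 3.82 - 1.66 = 2.16

2.16 bits


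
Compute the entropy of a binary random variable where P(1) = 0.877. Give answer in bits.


H = -p*log2(p) - (1-p)*log2(1-p). -0.877*log2(0.877) = 0.166061; -0.123*log2(0.123) = 0.371862. H = 0.166061 + 0.371862 = 0.5379

0.5379 bits


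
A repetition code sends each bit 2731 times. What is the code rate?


Rate = k/n = 1/2731

1/2731


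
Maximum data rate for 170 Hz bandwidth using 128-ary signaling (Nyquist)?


Rate = 2 * B * log2(M) = 2 * 170 * 7.0 = 2380.0

2380.0 bps


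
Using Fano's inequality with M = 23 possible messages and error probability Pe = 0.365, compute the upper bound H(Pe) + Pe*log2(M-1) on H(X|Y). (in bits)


H(Pe) = -Pe*log2(Pe) - (1-Pe)*log2(1-Pe) = -0.365*log2(0.365) - 0.635*log2(0.635) = 0.530722 + 0.416034 = 0.9468. Pe*log2(M-1) = 0.365*log2(22) = 1.627693. Bound = H(Pe) + Pe*log2(M-1) = 0.530722 + 0.416034 + 1.627693 = 2.5744

2.5744 bits


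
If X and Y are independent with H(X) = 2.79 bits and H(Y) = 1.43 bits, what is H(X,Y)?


For independent variables, H(X,Y) = H(X) + H(Y) = 2.79 + 1.43 = 4.22

4.22 bits


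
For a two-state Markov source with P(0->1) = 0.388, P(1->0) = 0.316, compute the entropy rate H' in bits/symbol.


Stationary distribution: pi_0 = p10/(p01+p10) = 0.4489, pi_1 = 0.5511. Entropy rate H' = pi_0*H(p01) + pi_1*H(p10) = 0.4489*0.9635 + 0.5511*0.9 = 0.9285

0.9285 bits/symbol


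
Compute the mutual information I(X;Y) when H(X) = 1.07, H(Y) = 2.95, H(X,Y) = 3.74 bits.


I(X;Y) = H(X) + H(Y) - H(X,Y) = 1.07 + 2.95 - 3.74 = 0.28

0.28 bits


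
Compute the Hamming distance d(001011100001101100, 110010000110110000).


Count differing positions: ^ ^ ^ . . ^ ^ . . ^ ^ ^ . ^ ^ ^ . . = 11 differences

11


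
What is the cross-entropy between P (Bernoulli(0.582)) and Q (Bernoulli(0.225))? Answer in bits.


H(P,Q) = -p*log2(q) - (1-p)*log2(1-q). -0.582*log2(0.225) = 1.252466; -0.418*log2(0.775) = 0.153712. H(P,Q) = 1.252466 + 0.153712 = 1.4062

1.4062 bits


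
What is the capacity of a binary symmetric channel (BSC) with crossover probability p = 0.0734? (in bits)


H(p) = -p*log2(p) - (1-p)*log2(1-p) = -0.0734*log2(0.0734) - 0.9266*log2(0.9266) = 0.276577 + 0.101909 = 0.3785. C = 1 - H(p) = 1 - 0.3785 = 0.6215

0.6215 bits


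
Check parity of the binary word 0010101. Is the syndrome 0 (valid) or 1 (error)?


Syndrome = XOR of all bits = 0 XOR 0 XOR 1 XOR 0 XOR 1 XOR 0 XOR 1 = 1

1


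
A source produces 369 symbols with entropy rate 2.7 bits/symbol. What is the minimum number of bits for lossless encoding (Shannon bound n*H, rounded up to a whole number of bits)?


Minimum bits >= n * H = 369 * 2.7 = 996.3, rounded up to a whole number of bits = 997

997 bits


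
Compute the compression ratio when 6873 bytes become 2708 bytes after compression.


Ratio = original / compressed = 6873 / 2708 = 2.538

2.538


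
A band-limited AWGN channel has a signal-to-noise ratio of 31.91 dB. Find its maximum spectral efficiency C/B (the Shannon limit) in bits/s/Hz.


SNR_linear = 10^(31.91/10) = 1552.387; C/B = log2(1 + SNR_linear) = log2(1 + 1552.387) = 10.6012

10.6012 bits/s/Hz


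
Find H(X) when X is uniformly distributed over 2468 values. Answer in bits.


H = log2(n) = log2(2468) = 11.2691

11.2691 bits


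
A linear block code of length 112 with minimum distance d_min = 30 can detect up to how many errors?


Detection capability = d_min - 1 = 30 - 1 = 29

29 errors


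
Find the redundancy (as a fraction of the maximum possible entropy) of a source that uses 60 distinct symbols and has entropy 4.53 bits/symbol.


H_max = log2(K) = log2(60) = 5.9069 bits/symbol. Redundancy = 1 - H/H_max = 1 - 4.53/5.9069 = 1 - 0.7669 = 0.2331

0.2331


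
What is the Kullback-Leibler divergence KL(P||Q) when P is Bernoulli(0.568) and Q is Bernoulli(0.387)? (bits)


KL = p*log2(p/q) + (1-p)*log2((1-p)/(1-q)) = 0.568*log2(0.568/0.387) + 0.432*log2(0.432/0.613) = 0.0963

0.0963 bits


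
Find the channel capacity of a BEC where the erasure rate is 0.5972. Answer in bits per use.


C = 1 - epsilon = 1 - 0.5972 = 0.4028

0.4028 bits


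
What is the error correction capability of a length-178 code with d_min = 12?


Correction capability = floor((d-1)/2) = floor((12-1)/2) = 5

5 errors


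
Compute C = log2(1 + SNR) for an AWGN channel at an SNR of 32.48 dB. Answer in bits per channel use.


SNR_linear = 10^(32.48/10) = 1770.109; C = log2(1 + SNR_linear) = log2(1 + 1770.109) = 10.7904

10.7904 bits/channel use


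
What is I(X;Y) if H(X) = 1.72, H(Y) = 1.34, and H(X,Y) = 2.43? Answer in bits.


I(X;Y) = H(X) + H(Y) - H(X,Y) = 1.72 + 1.34 - 2.43 = 0.63

0.63 bits


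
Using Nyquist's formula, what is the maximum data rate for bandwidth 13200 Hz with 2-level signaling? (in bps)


Rate = 2 * B * log2(M) = 2 * 13200 * 1.0 = 26400.0

26400.0 bps


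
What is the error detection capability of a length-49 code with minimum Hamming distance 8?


Detection capability = d_min - 1 = 8 - 1 = 7

7 errors


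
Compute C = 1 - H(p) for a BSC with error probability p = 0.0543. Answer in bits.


H(p) = -p*log2(p) - (1-p)*log2(1-p) = -0.0543*log2(0.0543) - 0.9457*log2(0.9457) = 0.228218 + 0.076172 = 0.3044. C = 1 - H(p) = 1 - 0.3044 = 0.6956

0.6956 bits


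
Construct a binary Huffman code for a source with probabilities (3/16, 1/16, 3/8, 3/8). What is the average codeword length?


Huffman construction (repeatedly merge the two least-probable nodes; each merge adds 1 bit to every symbol beneath it): 1/16 + 3/16 = 1/4; 1/4 + 3/8 = 5/8; 3/8 + 5/8 = 1. Resulting codeword lengths (in the order the probabilities were given): (3, 3, 2, 1). L_avg = sum(p_i * l_i) = 3/16*3 + 1/16*3 + 3/8*2 + 3/8*1 = 15/8 = 1.875

1.875 bits


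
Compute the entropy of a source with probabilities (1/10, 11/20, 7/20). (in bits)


H = -sum(p_i * log2(p_i)). Terms: -(1/10)*log2(1/10) = 0.332193; -(11/20)*log2(11/20) = 0.474373; -(7/20)*log2(7/20) = 0.530101. H = 0.332193 + 0.474373 + 0.530101 = 1.3367

1.3367 bits


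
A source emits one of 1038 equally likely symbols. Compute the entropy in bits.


H = log2(n) = log2(1038) = 10.0196

10.0196 bits


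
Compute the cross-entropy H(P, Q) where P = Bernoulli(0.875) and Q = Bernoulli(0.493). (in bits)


H(P,Q) = -p*log2(q) - (1-p)*log2(1-q). -0.875*log2(0.493) = 0.892798; -0.125*log2(0.507) = 0.122493. H(P,Q) = 0.892798 + 0.122493 = 1.0153

1.0153 bits


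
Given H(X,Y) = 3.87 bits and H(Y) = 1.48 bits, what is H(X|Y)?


H(X|Y) = H(X,Y) - H(Y) = 3.87 - 1.48 = 2.39

2.39 bits


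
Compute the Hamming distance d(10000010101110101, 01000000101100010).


Count differing positions: ^ ^ . . . . ^ . . . . . ^ . ^ ^ ^ = 7 differences

7


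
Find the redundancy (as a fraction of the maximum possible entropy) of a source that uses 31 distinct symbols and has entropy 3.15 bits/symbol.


H_max = log2(K) = log2(31) = 4.9542 bits/symbol. Redundancy = 1 - H/H_max = 1 - 3.15/4.9542 = 1 - 0.6358 = 0.3642

0.3642


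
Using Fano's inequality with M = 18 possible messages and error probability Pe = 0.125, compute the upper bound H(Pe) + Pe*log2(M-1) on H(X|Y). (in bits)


H(Pe) = -Pe*log2(Pe) - (1-Pe)*log2(1-Pe) = -0.125*log2(0.125) - 0.875*log2(0.875) = 0.375000 + 0.168564 = 0.5436. Pe*log2(M-1) = 0.125*log2(17) = 0.510933. Bound = H(Pe) + Pe*log2(M-1) = 0.375000 + 0.168564 + 0.510933 = 1.0545

1.0545 bits


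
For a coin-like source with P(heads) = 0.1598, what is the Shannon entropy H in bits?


H = -p*log2(p) - (1-p)*log2(1-p). -0.1598*log2(0.1598) = 0.422777; -0.8402*log2(0.8402) = 0.211054. H = 0.422777 + 0.211054 = 0.6338

0.6338 bits


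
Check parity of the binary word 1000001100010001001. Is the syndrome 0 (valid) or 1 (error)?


Syndrome = XOR of all bits = 1 XOR 0 XOR 0 XOR 0 XOR 0 XOR 0 XOR 1 XOR 1 XOR 0 XOR 0 XOR 0 XOR 1 XOR 0 XOR 0 XOR 0 XOR 1 XOR 0 XOR 0 XOR 1 = 0

0


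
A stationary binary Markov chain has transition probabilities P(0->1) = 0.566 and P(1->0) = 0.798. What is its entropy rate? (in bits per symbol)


Stationary distribution: pi_0 = p10/(p01+p10) = 0.585, pi_1 = 0.415. Entropy rate H' = pi_0*H(p01) + pi_1*H(p10) = 0.585*0.9874 + 0.415*0.7259 = 0.8789

0.8789 bits/symbol


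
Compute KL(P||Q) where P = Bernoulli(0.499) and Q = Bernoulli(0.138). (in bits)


KL = p*log2(p/q) + (1-p)*log2((1-p)/(1-q)) = 0.499*log2(0.499/0.138) + 0.501*log2(0.501/0.862) = 0.5331

0.5331 bits


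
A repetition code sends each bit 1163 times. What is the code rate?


Rate = k/n = 1/1163

1/1163


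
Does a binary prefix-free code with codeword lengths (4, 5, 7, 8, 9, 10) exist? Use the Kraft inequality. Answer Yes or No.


Kraft sum = sum(2^(-l_i)) = 0.1084, need <= 1. Result: satisfied (a binary prefix-free code with these lengths exists)

Yes


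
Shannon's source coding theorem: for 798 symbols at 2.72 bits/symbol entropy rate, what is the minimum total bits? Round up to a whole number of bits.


Minimum bits >= n * H = 798 * 2.72 = 2170.56, rounded up to a whole number of bits = 2171

2171 bits


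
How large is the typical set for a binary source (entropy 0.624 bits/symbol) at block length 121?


log2|A_typical| = nH = 121 * 0.624 = 75.504, so |A_typical| ~ 2^75.504 = 5.358e+22

5.358e+22


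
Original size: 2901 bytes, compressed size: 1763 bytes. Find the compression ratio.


Ratio = original / compressed = 2901 / 1763 = 1.6455

1.6455
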